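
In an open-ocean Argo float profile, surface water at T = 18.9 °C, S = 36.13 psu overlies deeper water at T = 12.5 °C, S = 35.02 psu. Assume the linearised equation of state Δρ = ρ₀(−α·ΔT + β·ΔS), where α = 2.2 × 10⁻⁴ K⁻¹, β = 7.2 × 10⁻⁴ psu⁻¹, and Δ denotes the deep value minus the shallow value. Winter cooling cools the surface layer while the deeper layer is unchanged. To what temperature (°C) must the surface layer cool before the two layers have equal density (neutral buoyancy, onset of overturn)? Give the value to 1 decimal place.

16.1 °C

Neutral buoyancy requires Δρ = 0, i.e. −α(T_deep − T_surf′) + β(S_deep − S_surf) = 0.
T_surf′ = T_deep − (β/α)·ΔS = 12.5 − (7.2 × 10⁻⁴/2.2 × 10⁻⁴)·(-1.11) = 16.133 °C.
Cooling required: 18.9 − (16.133) = 2.767 °C.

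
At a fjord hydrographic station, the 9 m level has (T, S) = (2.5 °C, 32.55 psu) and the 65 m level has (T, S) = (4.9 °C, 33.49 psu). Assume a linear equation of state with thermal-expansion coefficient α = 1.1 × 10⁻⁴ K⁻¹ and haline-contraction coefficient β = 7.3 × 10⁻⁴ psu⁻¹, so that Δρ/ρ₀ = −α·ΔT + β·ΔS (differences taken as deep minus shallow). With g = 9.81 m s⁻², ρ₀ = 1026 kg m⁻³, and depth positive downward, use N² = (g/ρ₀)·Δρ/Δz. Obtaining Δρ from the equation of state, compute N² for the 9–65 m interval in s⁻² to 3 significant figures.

ΔT = +2.4 K, ΔS = +0.94 psu (deep − shallow).
Δρ/ρ₀ = −αΔT + βΔS = -2.64 × 10⁻⁴ + 6.862 × 10⁻⁴ = 4.222 × 10⁻⁴, so Δρ ≈ 0.4332 kg m⁻³.
N² = (g/ρ₀)·Δρ/Δz = g·(Δρ/ρ₀)/Δz = 9.81 × 4.222 × 10⁻⁴ / 56 = 7.3960 × 10⁻⁵ s⁻² ≈ 7.40 × 10⁻⁵ s⁻².

7.40 × 10⁻⁵ s⁻²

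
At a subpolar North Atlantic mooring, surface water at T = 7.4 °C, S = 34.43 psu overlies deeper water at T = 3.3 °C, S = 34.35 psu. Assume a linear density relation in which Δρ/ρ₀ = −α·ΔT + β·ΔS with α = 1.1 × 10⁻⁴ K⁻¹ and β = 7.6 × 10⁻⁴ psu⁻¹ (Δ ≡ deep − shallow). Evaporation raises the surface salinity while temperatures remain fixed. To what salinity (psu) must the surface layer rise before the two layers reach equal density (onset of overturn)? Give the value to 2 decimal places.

34.94 psu

Neutral buoyancy requires −α(T_deep − T_surf) + β(S_deep − S_surf′) = 0.
S_surf′ = S_deep − (α/β)·ΔT = 34.35 − (1.1 × 10⁻⁴/7.6 × 10⁻⁴)·(-4.1) = 34.9434 psu.
Increase required: 34.9434 − 34.43 = 0.5134 psu.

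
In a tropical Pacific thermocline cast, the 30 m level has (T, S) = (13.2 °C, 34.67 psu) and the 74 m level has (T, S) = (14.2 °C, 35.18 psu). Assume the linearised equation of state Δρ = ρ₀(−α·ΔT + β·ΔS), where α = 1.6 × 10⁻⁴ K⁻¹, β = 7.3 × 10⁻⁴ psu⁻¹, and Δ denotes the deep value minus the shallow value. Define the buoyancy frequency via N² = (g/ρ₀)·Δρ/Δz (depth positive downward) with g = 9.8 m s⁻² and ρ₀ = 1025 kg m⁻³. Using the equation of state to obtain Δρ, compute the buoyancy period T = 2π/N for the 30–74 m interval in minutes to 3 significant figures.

15.2 min

ΔT = +1.0 K, ΔS = +0.51 psu (deep − shallow).
Δρ/ρ₀ = −αΔT + βΔS = -1.60 × 10⁻⁴ + 3.723 × 10⁻⁴ = 2.123 × 10⁻⁴, so Δρ ≈ 0.2176 kg m⁻³.
N² = (g/ρ₀)·Δρ/Δz = g·(Δρ/ρ₀)/Δz = 9.8 × 2.123 × 10⁻⁴ / 44 = 4.7285 × 10⁻⁵ s⁻².
N = √(4.7285 × 10⁻⁵) = 6.8764 × 10⁻³ rad s⁻¹ → T = 2π/N = 913.73 s = 15.229 min ≈ 15.2 min.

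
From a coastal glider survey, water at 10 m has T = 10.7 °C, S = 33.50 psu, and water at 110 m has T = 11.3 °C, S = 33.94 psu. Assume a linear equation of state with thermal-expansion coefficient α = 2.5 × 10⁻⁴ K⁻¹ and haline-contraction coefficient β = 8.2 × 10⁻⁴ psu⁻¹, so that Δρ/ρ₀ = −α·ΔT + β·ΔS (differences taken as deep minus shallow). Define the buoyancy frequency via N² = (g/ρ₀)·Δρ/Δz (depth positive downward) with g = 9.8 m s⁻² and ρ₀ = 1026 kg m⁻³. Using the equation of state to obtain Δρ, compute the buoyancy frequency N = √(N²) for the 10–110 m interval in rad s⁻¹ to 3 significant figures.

4.55 × 10⁻³ rad s⁻¹

ΔT = +0.6 K, ΔS = +0.44 psu (deep − shallow).
Δρ/ρ₀ = −αΔT + βΔS = -1.50 × 10⁻⁴ + 3.608 × 10⁻⁴ = 2.108 × 10⁻⁴, so Δρ ≈ 0.2163 kg m⁻³.
N² = (g/ρ₀)·Δρ/Δz = g·(Δρ/ρ₀)/Δz = 9.8 × 2.108 × 10⁻⁴ / 100 = 2.0658 × 10⁻⁵ s⁻².
N = √(2.0658 × 10⁻⁵) = 4.5451 × 10⁻³ rad s⁻¹ ≈ 4.55 × 10⁻³ rad s⁻¹.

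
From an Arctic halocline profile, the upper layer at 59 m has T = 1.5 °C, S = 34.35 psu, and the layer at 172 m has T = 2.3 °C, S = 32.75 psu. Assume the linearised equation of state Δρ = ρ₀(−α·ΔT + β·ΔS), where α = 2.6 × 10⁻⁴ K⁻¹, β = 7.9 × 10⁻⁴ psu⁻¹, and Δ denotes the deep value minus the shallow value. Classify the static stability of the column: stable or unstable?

unstable

ΔT = 2.3 − 1.5 = +0.8 K and ΔS = 32.75 − 34.35 = -1.60 psu (deep − shallow).
−αΔT = -2.08 × 10⁻⁴; βΔS = -1.264 × 10⁻³; sum Δρ/ρ₀ = -1.472 × 10⁻³.
Δρ/ρ₀ < 0, so Δρ < 0: deeper water is lighter → statically unstable; the column would overturn.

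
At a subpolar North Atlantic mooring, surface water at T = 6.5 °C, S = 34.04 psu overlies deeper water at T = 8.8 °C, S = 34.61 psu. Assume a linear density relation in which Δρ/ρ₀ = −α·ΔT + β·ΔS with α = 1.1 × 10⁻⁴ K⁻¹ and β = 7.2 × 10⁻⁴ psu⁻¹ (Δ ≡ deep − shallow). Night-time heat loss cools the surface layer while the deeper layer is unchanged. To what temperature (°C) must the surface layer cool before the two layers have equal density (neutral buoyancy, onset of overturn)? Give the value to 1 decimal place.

Neutral buoyancy requires Δρ = 0, i.e. −α(T_deep − T_surf′) + β(S_deep − S_surf) = 0.
T_surf′ = T_deep − (β/α)·ΔS = 8.8 − (7.2 × 10⁻⁴/1.1 × 10⁻⁴)·(+0.57) = 5.069 °C.
Cooling required: 6.5 − (5.069) = 1.431 °C.

5.1 °C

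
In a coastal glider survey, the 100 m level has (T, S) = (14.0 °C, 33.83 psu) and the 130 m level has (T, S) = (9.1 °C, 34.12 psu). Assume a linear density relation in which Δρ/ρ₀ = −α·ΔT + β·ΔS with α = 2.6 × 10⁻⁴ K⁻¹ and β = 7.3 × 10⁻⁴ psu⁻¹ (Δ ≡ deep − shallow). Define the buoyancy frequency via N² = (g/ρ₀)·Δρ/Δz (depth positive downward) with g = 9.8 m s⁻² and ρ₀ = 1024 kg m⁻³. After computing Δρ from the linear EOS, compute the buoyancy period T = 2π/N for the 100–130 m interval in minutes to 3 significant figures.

4.75 min

ΔT = -4.9 K, ΔS = +0.29 psu (deep − shallow).
Δρ/ρ₀ = −αΔT + βΔS = 1.274 × 10⁻³ + 2.117 × 10⁻⁴ = 1.4857 × 10⁻³, so Δρ ≈ 1.521 kg m⁻³.
N² = (g/ρ₀)·Δρ/Δz = g·(Δρ/ρ₀)/Δz = 9.8 × 1.4857 × 10⁻³ / 30 = 4.8533 × 10⁻⁴ s⁻².
N = √(4.8533 × 10⁻⁴) = 0.022030 rad s⁻¹ → T = 2π/N = 285.21 s = 4.7535 min ≈ 4.75 min.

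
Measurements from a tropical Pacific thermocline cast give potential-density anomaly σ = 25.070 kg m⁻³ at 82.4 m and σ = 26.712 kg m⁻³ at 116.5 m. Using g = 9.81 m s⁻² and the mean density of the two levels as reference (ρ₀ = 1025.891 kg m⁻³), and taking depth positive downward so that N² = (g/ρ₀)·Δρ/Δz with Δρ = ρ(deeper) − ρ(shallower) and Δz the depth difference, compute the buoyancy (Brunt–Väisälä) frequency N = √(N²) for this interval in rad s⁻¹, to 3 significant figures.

0.0215 rad s⁻¹

Δρ = 1026.712 − 1025.070 = 1.642 kg m⁻³ over Δz = 116.5 − 82.4 = 34.1 m.
N² = (9.81/1025.891) × (1.642/34.1) = 4.6045 × 10⁻⁴ s⁻².
N = √(4.6045 × 10⁻⁴) = 0.021458 rad s⁻¹ ≈ 0.0215 rad s⁻¹.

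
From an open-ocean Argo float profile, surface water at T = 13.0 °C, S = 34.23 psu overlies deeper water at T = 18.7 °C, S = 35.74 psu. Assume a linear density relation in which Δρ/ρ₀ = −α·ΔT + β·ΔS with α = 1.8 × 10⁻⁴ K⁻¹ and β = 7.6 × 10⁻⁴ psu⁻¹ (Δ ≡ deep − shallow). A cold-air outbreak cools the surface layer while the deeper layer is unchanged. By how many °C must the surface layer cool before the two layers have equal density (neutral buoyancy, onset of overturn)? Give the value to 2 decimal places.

Neutral buoyancy requires Δρ = 0, i.e. −α(T_deep − T_surf′) + β(S_deep − S_surf) = 0.
T_surf′ = T_deep − (β/α)·ΔS = 18.7 − (7.6 × 10⁻⁴/1.8 × 10⁻⁴)·(+1.51) = 12.3244 °C.
Cooling required: 13.0 − (12.3244) = 0.6756 °C.

0.68 °C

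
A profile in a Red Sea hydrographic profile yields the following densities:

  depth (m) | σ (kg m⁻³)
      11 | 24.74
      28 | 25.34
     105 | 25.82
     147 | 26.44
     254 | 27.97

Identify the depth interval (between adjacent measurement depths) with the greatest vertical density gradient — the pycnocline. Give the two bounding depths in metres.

Compute the density gradient over each adjacent pair:
  11–28 m: Δρ/Δz = 0.60/17 = 0.035 kg m⁻⁴
  28–105 m: Δρ/Δz = 0.48/77 = 6.2 × 10⁻³ kg m⁻⁴
  105–147 m: Δρ/Δz = 0.62/42 = 0.015 kg m⁻⁴
  147–254 m: Δρ/Δz = 1.53/107 = 0.014 kg m⁻⁴
The largest gradient is in the 11–28 m interval — the pycnocline.

11–28 m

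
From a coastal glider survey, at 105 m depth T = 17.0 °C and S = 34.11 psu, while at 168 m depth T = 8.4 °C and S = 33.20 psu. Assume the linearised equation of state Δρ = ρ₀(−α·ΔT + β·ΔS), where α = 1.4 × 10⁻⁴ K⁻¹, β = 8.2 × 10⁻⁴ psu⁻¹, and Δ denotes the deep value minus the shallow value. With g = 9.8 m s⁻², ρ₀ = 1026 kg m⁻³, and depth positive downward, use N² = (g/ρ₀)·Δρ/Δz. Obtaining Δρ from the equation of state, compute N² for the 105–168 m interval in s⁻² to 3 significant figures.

7.12 × 10⁻⁵ s⁻²

ΔT = -8.6 K, ΔS = -0.91 psu (deep − shallow).
Δρ/ρ₀ = −αΔT + βΔS = 1.204 × 10⁻³ − 7.462 × 10⁻⁴ = 4.578 × 10⁻⁴, so Δρ ≈ 0.4697 kg m⁻³.
N² = (g/ρ₀)·Δρ/Δz = g·(Δρ/ρ₀)/Δz = 9.8 × 4.578 × 10⁻⁴ / 63 = 7.1213 × 10⁻⁵ s⁻² ≈ 7.12 × 10⁻⁵ s⁻².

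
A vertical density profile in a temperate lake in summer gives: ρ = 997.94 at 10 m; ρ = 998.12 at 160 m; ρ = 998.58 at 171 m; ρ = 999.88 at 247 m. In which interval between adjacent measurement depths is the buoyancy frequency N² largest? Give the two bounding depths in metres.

Compute the density gradient over each adjacent pair:
  10–160 m: Δρ/Δz = 0.18/150 = 1.2 × 10⁻³ kg m⁻⁴
  160–171 m: Δρ/Δz = 0.46/11 = 0.042 kg m⁻⁴
  171–247 m: Δρ/Δz = 1.30/76 = 0.017 kg m⁻⁴
The largest gradient is in the 160–171 m interval — the pycnocline.

160–171 m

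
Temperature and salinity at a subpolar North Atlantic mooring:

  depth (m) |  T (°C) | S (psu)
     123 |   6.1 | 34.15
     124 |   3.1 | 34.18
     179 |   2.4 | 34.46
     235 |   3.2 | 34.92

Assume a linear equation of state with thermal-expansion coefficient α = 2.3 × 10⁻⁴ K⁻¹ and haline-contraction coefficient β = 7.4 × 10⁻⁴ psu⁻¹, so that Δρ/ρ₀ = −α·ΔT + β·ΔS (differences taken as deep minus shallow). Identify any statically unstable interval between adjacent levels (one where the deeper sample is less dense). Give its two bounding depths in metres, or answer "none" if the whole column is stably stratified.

none

Evaluate Δρ/ρ₀ = −αΔT + βΔS across each adjacent pair:
  123–124 m: −αΔT+βΔS = −(2.3 × 10⁻⁴)(-3.0)+(7.4 × 10⁻⁴)(+0.03) = 7.1 × 10⁻⁴ → stable
  124–179 m: −αΔT+βΔS = −(2.3 × 10⁻⁴)(-0.7)+(7.4 × 10⁻⁴)(+0.28) = 3.7 × 10⁻⁴ → stable
  179–235 m: −αΔT+βΔS = −(2.3 × 10⁻⁴)(+0.8)+(7.4 × 10⁻⁴)(+0.46) = 1.6 × 10⁻⁴ → stable
Every interval has Δρ > 0: the column is stably stratified throughout.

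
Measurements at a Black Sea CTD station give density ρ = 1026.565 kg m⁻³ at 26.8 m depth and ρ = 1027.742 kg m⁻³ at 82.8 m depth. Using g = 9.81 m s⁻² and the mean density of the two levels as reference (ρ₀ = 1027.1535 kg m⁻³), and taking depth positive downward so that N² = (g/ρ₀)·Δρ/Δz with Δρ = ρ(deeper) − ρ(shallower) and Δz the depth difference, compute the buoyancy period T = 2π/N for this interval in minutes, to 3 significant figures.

Δρ = 1027.742 − 1026.565 = 1.177 kg m⁻³ over Δz = 82.8 − 26.8 = 56 m.
N² = (9.81/1027.1535) × (1.177/56) = 2.0073 × 10⁻⁴ s⁻².
N = √(2.0073 × 10⁻⁴) = 0.014168 rad s⁻¹, so T = 2π/N = 443.48 s = 7.3913 min ≈ 7.39 min.

7.39 min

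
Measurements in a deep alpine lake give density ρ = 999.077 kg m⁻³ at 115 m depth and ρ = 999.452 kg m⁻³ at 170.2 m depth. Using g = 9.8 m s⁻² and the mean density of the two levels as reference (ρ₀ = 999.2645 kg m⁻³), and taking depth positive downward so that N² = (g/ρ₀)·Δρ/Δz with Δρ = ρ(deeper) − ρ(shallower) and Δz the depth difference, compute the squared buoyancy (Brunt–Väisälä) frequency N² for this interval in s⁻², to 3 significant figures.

Δρ = 999.452 − 999.077 = 0.375 kg m⁻³ over Δz = 170.2 − 115 = 55.2 m.
N² = (9.8/999.2645) × (0.375/55.2) = 6.6625 × 10⁻⁵ s⁻² ≈ 6.66 × 10⁻⁵ s⁻².

6.66 × 10⁻⁵ s⁻²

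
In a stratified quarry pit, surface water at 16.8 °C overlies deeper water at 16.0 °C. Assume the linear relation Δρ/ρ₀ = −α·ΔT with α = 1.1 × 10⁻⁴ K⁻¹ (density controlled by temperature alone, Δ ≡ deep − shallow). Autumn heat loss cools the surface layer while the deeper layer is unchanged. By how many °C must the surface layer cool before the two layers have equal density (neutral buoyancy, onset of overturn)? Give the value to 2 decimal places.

With temperature the only control, equal density requires T_surf′ = T_deep.
T_surf′ = 16.0 °C.
Cooling required: 16.8 − 16.0 = 0.80 °C.

0.80 °C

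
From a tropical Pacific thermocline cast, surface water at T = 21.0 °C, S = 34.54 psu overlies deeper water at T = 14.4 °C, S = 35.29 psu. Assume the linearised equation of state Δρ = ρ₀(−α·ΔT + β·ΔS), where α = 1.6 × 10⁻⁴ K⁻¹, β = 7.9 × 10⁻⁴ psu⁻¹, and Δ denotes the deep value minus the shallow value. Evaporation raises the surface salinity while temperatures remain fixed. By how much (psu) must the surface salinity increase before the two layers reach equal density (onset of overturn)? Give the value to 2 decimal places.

2.09 psu

Neutral buoyancy requires −α(T_deep − T_surf) + β(S_deep − S_surf′) = 0.
S_surf′ = S_deep − (α/β)·ΔT = 35.29 − (1.6 × 10⁻⁴/7.9 × 10⁻⁴)·(-6.6) = 36.6267 psu.
Increase required: 36.6267 − 34.54 = 2.0867 psu.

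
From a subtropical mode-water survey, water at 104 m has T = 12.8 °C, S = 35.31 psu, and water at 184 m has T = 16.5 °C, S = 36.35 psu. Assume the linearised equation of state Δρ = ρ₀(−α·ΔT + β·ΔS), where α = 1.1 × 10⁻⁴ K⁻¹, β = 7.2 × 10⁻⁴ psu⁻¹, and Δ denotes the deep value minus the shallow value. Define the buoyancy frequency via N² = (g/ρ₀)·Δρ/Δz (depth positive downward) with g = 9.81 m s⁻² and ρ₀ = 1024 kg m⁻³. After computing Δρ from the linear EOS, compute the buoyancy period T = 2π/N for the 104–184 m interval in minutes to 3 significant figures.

16.2 min

ΔT = +3.7 K, ΔS = +1.04 psu (deep − shallow).
Δρ/ρ₀ = −αΔT + βΔS = -4.07 × 10⁻⁴ + 7.488 × 10⁻⁴ = 3.418 × 10⁻⁴, so Δρ ≈ 0.3500 kg m⁻³.
N² = (g/ρ₀)·Δρ/Δz = g·(Δρ/ρ₀)/Δz = 9.81 × 3.418 × 10⁻⁴ / 80 = 4.1913 × 10⁻⁵ s⁻².
N = √(4.1913 × 10⁻⁵) = 6.4740 × 10⁻³ rad s⁻¹ → T = 2π/N = 970.53 s = 16.175 min ≈ 16.2 min.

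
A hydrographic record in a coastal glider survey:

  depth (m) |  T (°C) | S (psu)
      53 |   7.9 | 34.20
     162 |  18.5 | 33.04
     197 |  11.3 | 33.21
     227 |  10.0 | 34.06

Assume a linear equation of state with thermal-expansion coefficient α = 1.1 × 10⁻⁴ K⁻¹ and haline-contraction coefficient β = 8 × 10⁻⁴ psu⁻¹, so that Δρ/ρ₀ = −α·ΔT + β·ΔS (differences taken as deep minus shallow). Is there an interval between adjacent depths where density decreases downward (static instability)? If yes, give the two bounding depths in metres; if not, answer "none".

Evaluate Δρ/ρ₀ = −αΔT + βΔS across each adjacent pair:
  53–162 m: −αΔT+βΔS = −(1.1 × 10⁻⁴)(+10.6)+(8 × 10⁻⁴)(-1.16) = -2.1 × 10⁻³ → UNSTABLE
  162–197 m: −αΔT+βΔS = −(1.1 × 10⁻⁴)(-7.2)+(8 × 10⁻⁴)(+0.17) = 9.3 × 10⁻⁴ → stable
  197–227 m: −αΔT+βΔS = −(1.1 × 10⁻⁴)(-1.3)+(8 × 10⁻⁴)(+0.85) = 8.2 × 10⁻⁴ → stable
The 53–162 m interval has Δρ < 0: lighter water underlies denser water.

53–162 m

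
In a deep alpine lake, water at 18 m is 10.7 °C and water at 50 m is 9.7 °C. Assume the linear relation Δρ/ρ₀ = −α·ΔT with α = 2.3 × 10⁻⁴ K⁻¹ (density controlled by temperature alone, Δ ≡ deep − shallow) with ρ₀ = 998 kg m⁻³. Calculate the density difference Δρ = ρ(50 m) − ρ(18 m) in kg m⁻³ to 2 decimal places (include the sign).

ΔT = -1.0 K, Δρ/ρ₀ = −αΔT = 2.30 × 10⁻⁴.
Δρ = 998 × (2.30 × 10⁻⁴) = +0.23 kg m⁻³.
Positive Δρ: denser below, stable.

+0.23 kg m⁻³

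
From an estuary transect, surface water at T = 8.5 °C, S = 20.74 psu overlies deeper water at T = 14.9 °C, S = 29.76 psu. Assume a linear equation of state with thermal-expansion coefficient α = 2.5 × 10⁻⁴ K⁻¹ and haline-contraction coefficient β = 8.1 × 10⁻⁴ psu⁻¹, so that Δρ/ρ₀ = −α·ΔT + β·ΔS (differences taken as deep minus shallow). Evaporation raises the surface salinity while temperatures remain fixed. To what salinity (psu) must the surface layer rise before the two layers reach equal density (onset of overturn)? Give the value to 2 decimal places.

Neutral buoyancy requires −α(T_deep − T_surf) + β(S_deep − S_surf′) = 0.
S_surf′ = S_deep − (α/β)·ΔT = 29.76 − (2.5 × 10⁻⁴/8.1 × 10⁻⁴)·(+6.4) = 27.7847 psu.
Increase required: 27.7847 − 20.74 = 7.0447 psu.

27.78 psu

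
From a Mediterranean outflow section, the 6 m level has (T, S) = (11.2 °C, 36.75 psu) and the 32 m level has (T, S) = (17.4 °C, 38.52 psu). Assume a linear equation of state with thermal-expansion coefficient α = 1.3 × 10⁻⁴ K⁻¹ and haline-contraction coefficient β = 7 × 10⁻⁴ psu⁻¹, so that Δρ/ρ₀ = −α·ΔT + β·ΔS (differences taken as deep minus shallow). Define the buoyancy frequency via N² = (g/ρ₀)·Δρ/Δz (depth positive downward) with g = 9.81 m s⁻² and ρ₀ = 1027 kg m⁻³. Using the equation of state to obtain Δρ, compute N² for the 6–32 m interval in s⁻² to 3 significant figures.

1.63 × 10⁻⁴ s⁻²

ΔT = +6.2 K, ΔS = +1.77 psu (deep − shallow).
Δρ/ρ₀ = −αΔT + βΔS = -8.06 × 10⁻⁴ + 1.239 × 10⁻³ = 4.33 × 10⁻⁴, so Δρ ≈ 0.4447 kg m⁻³.
N² = (g/ρ₀)·Δρ/Δz = g·(Δρ/ρ₀)/Δz = 9.81 × 4.33 × 10⁻⁴ / 26 = 1.6337 × 10⁻⁴ s⁻² ≈ 1.63 × 10⁻⁴ s⁻².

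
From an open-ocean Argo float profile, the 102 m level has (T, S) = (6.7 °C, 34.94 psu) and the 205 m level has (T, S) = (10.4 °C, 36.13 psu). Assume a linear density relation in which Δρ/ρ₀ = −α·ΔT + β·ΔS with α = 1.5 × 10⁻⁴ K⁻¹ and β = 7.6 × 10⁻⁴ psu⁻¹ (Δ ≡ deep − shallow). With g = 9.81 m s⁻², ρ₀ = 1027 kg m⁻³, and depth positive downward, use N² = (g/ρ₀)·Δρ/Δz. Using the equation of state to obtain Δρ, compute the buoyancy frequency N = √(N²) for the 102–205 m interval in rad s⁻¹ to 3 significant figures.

ΔT = +3.7 K, ΔS = +1.19 psu (deep − shallow).
Δρ/ρ₀ = −αΔT + βΔS = -5.55 × 10⁻⁴ + 9.044 × 10⁻⁴ = 3.494 × 10⁻⁴, so Δρ ≈ 0.3588 kg m⁻³.
N² = (g/ρ₀)·Δρ/Δz = g·(Δρ/ρ₀)/Δz = 9.81 × 3.494 × 10⁻⁴ / 103 = 3.3278 × 10⁻⁵ s⁻².
N = √(3.3278 × 10⁻⁵) = 5.7687 × 10⁻³ rad s⁻¹ ≈ 5.77 × 10⁻³ rad s⁻¹.

5.77 × 10⁻³ rad s⁻¹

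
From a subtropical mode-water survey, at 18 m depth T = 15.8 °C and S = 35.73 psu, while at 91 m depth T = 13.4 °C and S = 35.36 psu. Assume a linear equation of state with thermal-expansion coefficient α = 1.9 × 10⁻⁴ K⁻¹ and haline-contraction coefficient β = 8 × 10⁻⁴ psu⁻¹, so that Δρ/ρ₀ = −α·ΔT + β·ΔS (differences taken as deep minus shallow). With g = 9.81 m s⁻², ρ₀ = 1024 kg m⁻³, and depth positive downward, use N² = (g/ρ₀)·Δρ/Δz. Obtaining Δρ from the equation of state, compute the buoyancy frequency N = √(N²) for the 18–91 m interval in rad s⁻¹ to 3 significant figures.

ΔT = -2.4 K, ΔS = -0.37 psu (deep − shallow).
Δρ/ρ₀ = −αΔT + βΔS = 4.56 × 10⁻⁴ − 2.96 × 10⁻⁴ = 1.60 × 10⁻⁴, so Δρ ≈ 0.1638 kg m⁻³.
N² = (g/ρ₀)·Δρ/Δz = g·(Δρ/ρ₀)/Δz = 9.81 × 1.60 × 10⁻⁴ / 73 = 2.1501 × 10⁻⁵ s⁻².
N = √(2.1501 × 10⁻⁵) = 4.6369 × 10⁻³ rad s⁻¹ ≈ 4.64 × 10⁻³ rad s⁻¹.

4.64 × 10⁻³ rad s⁻¹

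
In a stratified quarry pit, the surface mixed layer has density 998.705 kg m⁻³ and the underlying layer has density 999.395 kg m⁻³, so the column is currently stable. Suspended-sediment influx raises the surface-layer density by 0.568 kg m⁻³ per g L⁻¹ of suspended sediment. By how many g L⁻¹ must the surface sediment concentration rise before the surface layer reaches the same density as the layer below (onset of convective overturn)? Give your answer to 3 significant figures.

Density deficit of the surface layer: 999.395 − 998.705 = 0.69 kg m⁻³.
Required change = 0.69 / 0.568 = 1.21 g L⁻¹.

1.21 g L⁻¹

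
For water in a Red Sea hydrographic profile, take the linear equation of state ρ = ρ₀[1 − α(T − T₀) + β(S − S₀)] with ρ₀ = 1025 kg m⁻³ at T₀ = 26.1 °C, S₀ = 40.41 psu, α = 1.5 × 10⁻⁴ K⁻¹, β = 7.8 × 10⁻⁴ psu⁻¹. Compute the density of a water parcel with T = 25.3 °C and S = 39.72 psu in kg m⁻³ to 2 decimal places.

1024.57 kg m⁻³

T − T₀ = -0.8 K, S − S₀ = -0.69 psu.
Bracket = 1 − α·(-0.8) + β·(-0.69) = 1 + (-4.182 × 10⁻⁴) = 0.9995818.
ρ = 1025 × 0.9995818 = 1024.57 kg m⁻³.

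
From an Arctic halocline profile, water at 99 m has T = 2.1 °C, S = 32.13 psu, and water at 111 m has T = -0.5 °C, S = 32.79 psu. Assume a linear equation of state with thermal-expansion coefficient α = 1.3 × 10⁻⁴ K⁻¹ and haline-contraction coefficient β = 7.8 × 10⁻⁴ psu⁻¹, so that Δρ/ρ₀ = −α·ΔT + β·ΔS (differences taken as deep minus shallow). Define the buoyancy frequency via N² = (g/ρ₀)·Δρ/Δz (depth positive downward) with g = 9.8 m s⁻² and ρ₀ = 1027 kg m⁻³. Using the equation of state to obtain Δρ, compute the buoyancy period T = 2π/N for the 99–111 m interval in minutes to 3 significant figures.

3.97 min

ΔT = -2.6 K, ΔS = +0.66 psu (deep − shallow).
Δρ/ρ₀ = −αΔT + βΔS = 3.38 × 10⁻⁴ + 5.148 × 10⁻⁴ = 8.528 × 10⁻⁴, so Δρ ≈ 0.8758 kg m⁻³.
N² = (g/ρ₀)·Δρ/Δz = g·(Δρ/ρ₀)/Δz = 9.8 × 8.528 × 10⁻⁴ / 12 = 6.9645 × 10⁻⁴ s⁻².
N = √(6.9645 × 10⁻⁴) = 0.026390 rad s⁻¹ → T = 2π/N = 238.09 s = 3.9682 min ≈ 3.97 min.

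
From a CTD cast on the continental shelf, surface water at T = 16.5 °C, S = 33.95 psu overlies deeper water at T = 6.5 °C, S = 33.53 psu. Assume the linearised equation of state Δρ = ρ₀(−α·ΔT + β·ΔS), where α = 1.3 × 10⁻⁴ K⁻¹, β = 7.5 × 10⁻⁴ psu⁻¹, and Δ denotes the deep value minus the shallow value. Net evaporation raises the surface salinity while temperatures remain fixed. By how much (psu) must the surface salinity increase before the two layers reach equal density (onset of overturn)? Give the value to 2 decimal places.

1.31 psu

Neutral buoyancy requires −α(T_deep − T_surf) + β(S_deep − S_surf′) = 0.
S_surf′ = S_deep − (α/β)·ΔT = 33.53 − (1.3 × 10⁻⁴/7.5 × 10⁻⁴)·(-10.0) = 35.2633 psu.
Increase required: 35.2633 − 33.95 = 1.3133 psu.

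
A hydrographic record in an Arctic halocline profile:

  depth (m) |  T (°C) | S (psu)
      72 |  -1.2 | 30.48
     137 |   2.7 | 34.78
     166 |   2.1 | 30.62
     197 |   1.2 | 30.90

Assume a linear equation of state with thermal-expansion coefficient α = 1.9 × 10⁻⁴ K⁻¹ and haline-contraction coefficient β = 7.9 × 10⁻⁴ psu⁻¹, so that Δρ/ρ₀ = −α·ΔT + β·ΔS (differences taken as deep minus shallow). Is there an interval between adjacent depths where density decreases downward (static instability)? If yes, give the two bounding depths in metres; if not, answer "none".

Evaluate Δρ/ρ₀ = −αΔT + βΔS across each adjacent pair:
  72–137 m: −αΔT+βΔS = −(1.9 × 10⁻⁴)(+3.9)+(7.9 × 10⁻⁴)(+4.30) = 2.7 × 10⁻³ → stable
  137–166 m: −αΔT+βΔS = −(1.9 × 10⁻⁴)(-0.6)+(7.9 × 10⁻⁴)(-4.16) = -3.2 × 10⁻³ → UNSTABLE
  166–197 m: −αΔT+βΔS = −(1.9 × 10⁻⁴)(-0.9)+(7.9 × 10⁻⁴)(+0.28) = 3.9 × 10⁻⁴ → stable
The 137–166 m interval has Δρ < 0: lighter water underlies denser water.

137–166 m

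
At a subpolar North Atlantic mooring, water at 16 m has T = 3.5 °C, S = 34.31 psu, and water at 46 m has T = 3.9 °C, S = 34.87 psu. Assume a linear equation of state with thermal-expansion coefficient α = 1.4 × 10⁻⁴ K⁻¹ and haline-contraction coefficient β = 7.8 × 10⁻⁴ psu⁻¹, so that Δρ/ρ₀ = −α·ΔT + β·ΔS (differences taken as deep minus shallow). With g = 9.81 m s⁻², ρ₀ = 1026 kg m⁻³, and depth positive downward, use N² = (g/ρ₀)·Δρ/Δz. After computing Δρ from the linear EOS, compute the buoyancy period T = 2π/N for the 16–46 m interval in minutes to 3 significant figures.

ΔT = +0.4 K, ΔS = +0.56 psu (deep − shallow).
Δρ/ρ₀ = −αΔT + βΔS = -5.60 × 10⁻⁵ + 4.368 × 10⁻⁴ = 3.808 × 10⁻⁴, so Δρ ≈ 0.3907 kg m⁻³.
N² = (g/ρ₀)·Δρ/Δz = g·(Δρ/ρ₀)/Δz = 9.81 × 3.808 × 10⁻⁴ / 30 = 1.2452 × 10⁻⁴ s⁻².
N = √(1.2452 × 10⁻⁴) = 0.011159 rad s⁻¹ → T = 2π/N = 563.06 s = 9.3843 min ≈ 9.38 min.

9.38 min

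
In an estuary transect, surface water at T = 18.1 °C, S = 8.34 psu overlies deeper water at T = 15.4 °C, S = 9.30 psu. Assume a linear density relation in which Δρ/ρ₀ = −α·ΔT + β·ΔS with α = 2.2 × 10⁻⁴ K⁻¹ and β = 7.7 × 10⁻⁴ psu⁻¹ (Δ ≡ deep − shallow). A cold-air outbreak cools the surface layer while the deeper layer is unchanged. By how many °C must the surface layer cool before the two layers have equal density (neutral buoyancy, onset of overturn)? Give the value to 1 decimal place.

Neutral buoyancy requires Δρ = 0, i.e. −α(T_deep − T_surf′) + β(S_deep − S_surf) = 0.
T_surf′ = T_deep − (β/α)·ΔS = 15.4 − (7.7 × 10⁻⁴/2.2 × 10⁻⁴)·(+0.96) = 12.040 °C.
Cooling required: 18.1 − (12.040) = 6.060 °C.

6.1 °C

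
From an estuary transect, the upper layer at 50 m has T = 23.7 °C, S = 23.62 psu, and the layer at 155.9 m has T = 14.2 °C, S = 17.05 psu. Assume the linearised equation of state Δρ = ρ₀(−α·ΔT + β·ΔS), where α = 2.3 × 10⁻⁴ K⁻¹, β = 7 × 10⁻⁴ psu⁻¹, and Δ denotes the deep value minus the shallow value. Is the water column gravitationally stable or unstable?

unstable

ΔT = 14.2 − 23.7 = -9.5 K and ΔS = 17.05 − 23.62 = -6.57 psu (deep − shallow).
−αΔT = 2.185 × 10⁻³; βΔS = -4.599 × 10⁻³; sum Δρ/ρ₀ = -2.414 × 10⁻³.
Δρ/ρ₀ < 0, so Δρ < 0: deeper water is lighter → statically unstable; the column would overturn.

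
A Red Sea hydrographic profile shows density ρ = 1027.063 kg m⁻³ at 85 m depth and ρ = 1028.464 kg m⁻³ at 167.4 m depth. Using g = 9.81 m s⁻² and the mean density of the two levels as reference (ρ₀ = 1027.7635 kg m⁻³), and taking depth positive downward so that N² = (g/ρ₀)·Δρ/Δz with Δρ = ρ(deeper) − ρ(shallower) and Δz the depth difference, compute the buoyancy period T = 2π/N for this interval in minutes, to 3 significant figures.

Δρ = 1028.464 − 1027.063 = 1.401 kg m⁻³ over Δz = 167.4 − 85 = 82.4 m.
N² = (9.81/1027.7635) × (1.401/82.4) = 1.6229 × 10⁻⁴ s⁻².
N = √(1.6229 × 10⁻⁴) = 0.012739 rad s⁻¹, so T = 2π/N = 493.22 s = 8.2203 min ≈ 8.22 min.

8.22 min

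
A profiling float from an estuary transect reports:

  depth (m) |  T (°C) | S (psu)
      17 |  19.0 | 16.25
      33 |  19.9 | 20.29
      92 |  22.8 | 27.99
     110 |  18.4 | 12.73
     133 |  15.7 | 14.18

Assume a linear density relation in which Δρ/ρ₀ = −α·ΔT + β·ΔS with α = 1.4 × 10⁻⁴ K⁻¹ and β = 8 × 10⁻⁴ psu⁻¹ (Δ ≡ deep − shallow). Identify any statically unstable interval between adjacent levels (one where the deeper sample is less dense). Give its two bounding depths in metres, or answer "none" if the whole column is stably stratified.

92–110 m

Evaluate Δρ/ρ₀ = −αΔT + βΔS across each adjacent pair:
  17–33 m: −αΔT+βΔS = −(1.4 × 10⁻⁴)(+0.9)+(8 × 10⁻⁴)(+4.04) = 3.1 × 10⁻³ → stable
  33–92 m: −αΔT+βΔS = −(1.4 × 10⁻⁴)(+2.9)+(8 × 10⁻⁴)(+7.70) = 5.8 × 10⁻³ → stable
  92–110 m: −αΔT+βΔS = −(1.4 × 10⁻⁴)(-4.4)+(8 × 10⁻⁴)(-15.26) = -0.012 → UNSTABLE
  110–133 m: −αΔT+βΔS = −(1.4 × 10⁻⁴)(-2.7)+(8 × 10⁻⁴)(+1.45) = 1.5 × 10⁻³ → stable
The 92–110 m interval has Δρ < 0: lighter water underlies denser water.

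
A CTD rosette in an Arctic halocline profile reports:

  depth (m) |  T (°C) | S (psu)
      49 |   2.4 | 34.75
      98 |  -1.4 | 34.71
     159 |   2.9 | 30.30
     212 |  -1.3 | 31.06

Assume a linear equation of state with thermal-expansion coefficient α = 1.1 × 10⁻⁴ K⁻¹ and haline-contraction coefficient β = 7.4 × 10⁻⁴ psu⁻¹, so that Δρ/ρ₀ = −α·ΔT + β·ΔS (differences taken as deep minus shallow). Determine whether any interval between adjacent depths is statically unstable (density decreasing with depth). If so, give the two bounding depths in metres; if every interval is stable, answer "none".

Evaluate Δρ/ρ₀ = −αΔT + βΔS across each adjacent pair:
  49–98 m: −αΔT+βΔS = −(1.1 × 10⁻⁴)(-3.8)+(7.4 × 10⁻⁴)(-0.04) = 3.9 × 10⁻⁴ → stable
  98–159 m: −αΔT+βΔS = −(1.1 × 10⁻⁴)(+4.3)+(7.4 × 10⁻⁴)(-4.41) = -3.7 × 10⁻³ → UNSTABLE
  159–212 m: −αΔT+βΔS = −(1.1 × 10⁻⁴)(-4.2)+(7.4 × 10⁻⁴)(+0.76) = 1.0 × 10⁻³ → stable
The 98–159 m interval has Δρ < 0: lighter water underlies denser water.

98–159 m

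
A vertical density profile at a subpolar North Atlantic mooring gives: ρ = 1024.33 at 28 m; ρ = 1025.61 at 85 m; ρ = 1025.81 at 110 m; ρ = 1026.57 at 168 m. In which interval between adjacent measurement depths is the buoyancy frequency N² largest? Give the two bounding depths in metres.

28–85 m

Compute the density gradient over each adjacent pair:
  28–85 m: Δρ/Δz = 1.28/57 = 0.022 kg m⁻⁴
  85–110 m: Δρ/Δz = 0.20/25 = 8.0 × 10⁻³ kg m⁻⁴
  110–168 m: Δρ/Δz = 0.76/58 = 0.013 kg m⁻⁴
The largest gradient is in the 28–85 m interval — the pycnocline.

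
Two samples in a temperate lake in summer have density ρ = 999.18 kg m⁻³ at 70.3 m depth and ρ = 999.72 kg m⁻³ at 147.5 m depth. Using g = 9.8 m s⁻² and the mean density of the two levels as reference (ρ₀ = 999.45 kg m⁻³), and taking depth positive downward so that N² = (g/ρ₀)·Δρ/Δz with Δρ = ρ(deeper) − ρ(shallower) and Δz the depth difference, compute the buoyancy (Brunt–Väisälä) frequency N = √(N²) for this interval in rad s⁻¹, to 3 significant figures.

8.28 × 10⁻³ rad s⁻¹

Δρ = 999.72 − 999.18 = 0.54 kg m⁻³ over Δz = 147.5 − 70.3 = 77.2 m.
N² = (9.8/999.45) × (0.54/77.2) = 6.8587 × 10⁻⁵ s⁻².
N = √(6.8587 × 10⁻⁵) = 8.2817 × 10⁻³ rad s⁻¹ ≈ 8.28 × 10⁻³ rad s⁻¹.
A positive N² confirms static stability across the interval.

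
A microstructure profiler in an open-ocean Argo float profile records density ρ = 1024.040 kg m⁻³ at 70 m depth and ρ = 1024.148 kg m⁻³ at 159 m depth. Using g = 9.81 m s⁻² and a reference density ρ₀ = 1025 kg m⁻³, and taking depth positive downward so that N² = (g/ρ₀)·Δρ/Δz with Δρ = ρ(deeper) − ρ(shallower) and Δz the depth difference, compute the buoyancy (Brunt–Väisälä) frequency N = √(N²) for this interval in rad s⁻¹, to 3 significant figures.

3.41 × 10⁻³ rad s⁻¹

Δρ = 1024.148 − 1024.040 = 0.108 kg m⁻³ over Δz = 159 − 70 = 89 m.
N² = (9.81/1025) × (0.108/89) = 1.1614 × 10⁻⁵ s⁻².
N = √(1.1614 × 10⁻⁵) = 3.4079 × 10⁻³ rad s⁻¹ ≈ 3.41 × 10⁻³ rad s⁻¹.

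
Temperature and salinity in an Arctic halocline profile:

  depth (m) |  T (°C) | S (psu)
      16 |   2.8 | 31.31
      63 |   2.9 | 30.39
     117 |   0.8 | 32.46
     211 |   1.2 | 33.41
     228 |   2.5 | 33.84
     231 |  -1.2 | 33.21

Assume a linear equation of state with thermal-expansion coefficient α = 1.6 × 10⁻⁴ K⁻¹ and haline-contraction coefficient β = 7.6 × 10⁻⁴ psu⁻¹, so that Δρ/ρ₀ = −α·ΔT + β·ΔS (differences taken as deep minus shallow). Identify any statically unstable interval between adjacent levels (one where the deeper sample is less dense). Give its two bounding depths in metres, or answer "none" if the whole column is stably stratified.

16–63 m

Evaluate Δρ/ρ₀ = −αΔT + βΔS across each adjacent pair:
  16–63 m: −αΔT+βΔS = −(1.6 × 10⁻⁴)(+0.1)+(7.6 × 10⁻⁴)(-0.92) = -7.2 × 10⁻⁴ → UNSTABLE
  63–117 m: −αΔT+βΔS = −(1.6 × 10⁻⁴)(-2.1)+(7.6 × 10⁻⁴)(+2.07) = 1.9 × 10⁻³ → stable
  117–211 m: −αΔT+βΔS = −(1.6 × 10⁻⁴)(+0.4)+(7.6 × 10⁻⁴)(+0.95) = 6.6 × 10⁻⁴ → stable
  211–228 m: −αΔT+βΔS = −(1.6 × 10⁻⁴)(+1.3)+(7.6 × 10⁻⁴)(+0.43) = 1.2 × 10⁻⁴ → stable
  228–231 m: −αΔT+βΔS = −(1.6 × 10⁻⁴)(-3.7)+(7.6 × 10⁻⁴)(-0.63) = 1.1 × 10⁻⁴ → stable
The 16–63 m interval has Δρ < 0: lighter water underlies denser water.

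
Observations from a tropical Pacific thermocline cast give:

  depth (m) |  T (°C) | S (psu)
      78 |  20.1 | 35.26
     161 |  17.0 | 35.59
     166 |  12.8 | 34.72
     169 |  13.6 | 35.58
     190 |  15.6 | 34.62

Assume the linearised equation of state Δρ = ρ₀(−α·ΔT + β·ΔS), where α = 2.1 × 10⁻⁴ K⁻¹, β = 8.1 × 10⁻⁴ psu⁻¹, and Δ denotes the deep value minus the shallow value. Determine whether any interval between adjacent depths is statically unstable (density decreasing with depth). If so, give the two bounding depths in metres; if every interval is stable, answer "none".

169–190 m

Evaluate Δρ/ρ₀ = −αΔT + βΔS across each adjacent pair:
  78–161 m: −αΔT+βΔS = −(2.1 × 10⁻⁴)(-3.1)+(8.1 × 10⁻⁴)(+0.33) = 9.2 × 10⁻⁴ → stable
  161–166 m: −αΔT+βΔS = −(2.1 × 10⁻⁴)(-4.2)+(8.1 × 10⁻⁴)(-0.87) = 1.8 × 10⁻⁴ → stable
  166–169 m: −αΔT+βΔS = −(2.1 × 10⁻⁴)(+0.8)+(8.1 × 10⁻⁴)(+0.86) = 5.3 × 10⁻⁴ → stable
  169–190 m: −αΔT+βΔS = −(2.1 × 10⁻⁴)(+2.0)+(8.1 × 10⁻⁴)(-0.96) = -1.2 × 10⁻³ → UNSTABLE
The 169–190 m interval has Δρ < 0: lighter water underlies denser water.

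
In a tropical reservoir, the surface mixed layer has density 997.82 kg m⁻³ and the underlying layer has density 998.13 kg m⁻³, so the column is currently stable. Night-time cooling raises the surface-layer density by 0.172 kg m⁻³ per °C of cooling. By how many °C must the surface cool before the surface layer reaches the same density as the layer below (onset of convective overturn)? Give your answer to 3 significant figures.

1.80 °C

Density deficit of the surface layer: 998.13 − 997.82 = 0.31 kg m⁻³.
Required change = 0.31 / 0.172 = 1.80 °C.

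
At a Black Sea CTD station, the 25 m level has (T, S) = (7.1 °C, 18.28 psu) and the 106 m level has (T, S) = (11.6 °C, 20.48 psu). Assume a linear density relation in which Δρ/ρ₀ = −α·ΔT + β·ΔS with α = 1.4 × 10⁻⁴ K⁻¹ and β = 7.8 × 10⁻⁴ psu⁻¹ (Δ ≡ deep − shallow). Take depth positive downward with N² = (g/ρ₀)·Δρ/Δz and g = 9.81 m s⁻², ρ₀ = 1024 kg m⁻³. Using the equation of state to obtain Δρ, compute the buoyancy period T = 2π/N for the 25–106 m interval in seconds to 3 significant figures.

ΔT = +4.5 K, ΔS = +2.20 psu (deep − shallow).
Δρ/ρ₀ = −αΔT + βΔS = -6.30 × 10⁻⁴ + 1.716 × 10⁻³ = 1.086 × 10⁻³, so Δρ ≈ 1.112 kg m⁻³.
N² = (g/ρ₀)·Δρ/Δz = g·(Δρ/ρ₀)/Δz = 9.81 × 1.086 × 10⁻³ / 81 = 1.3153 × 10⁻⁴ s⁻².
N = √(1.3153 × 10⁻⁴) = 0.011469 rad s⁻¹ → T = 2π/N = 547.84 s ≈ 548 s.

548 s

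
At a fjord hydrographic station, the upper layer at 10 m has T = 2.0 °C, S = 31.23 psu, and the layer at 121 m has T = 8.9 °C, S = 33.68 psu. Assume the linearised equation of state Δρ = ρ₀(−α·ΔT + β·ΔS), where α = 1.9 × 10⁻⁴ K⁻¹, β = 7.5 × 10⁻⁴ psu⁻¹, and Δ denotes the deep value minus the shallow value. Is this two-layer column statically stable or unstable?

stable

ΔT = 8.9 − 2.0 = +6.9 K and ΔS = 33.68 − 31.23 = +2.45 psu (deep − shallow).
−αΔT = -1.311 × 10⁻³; βΔS = 1.8375 × 10⁻³; sum Δρ/ρ₀ = 5.265 × 10⁻⁴.
Δρ/ρ₀ > 0, so Δρ > 0: deeper water is denser → statically stable.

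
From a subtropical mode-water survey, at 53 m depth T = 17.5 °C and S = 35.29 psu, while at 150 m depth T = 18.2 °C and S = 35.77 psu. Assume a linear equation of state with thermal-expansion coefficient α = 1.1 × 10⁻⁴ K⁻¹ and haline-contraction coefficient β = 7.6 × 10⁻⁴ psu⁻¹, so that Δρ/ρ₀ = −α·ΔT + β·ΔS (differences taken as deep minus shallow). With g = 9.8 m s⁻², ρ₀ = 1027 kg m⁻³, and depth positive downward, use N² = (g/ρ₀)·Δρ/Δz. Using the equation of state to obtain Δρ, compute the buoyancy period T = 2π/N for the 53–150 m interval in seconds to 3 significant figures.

ΔT = +0.7 K, ΔS = +0.48 psu (deep − shallow).
Δρ/ρ₀ = −αΔT + βΔS = -7.70 × 10⁻⁵ + 3.648 × 10⁻⁴ = 2.878 × 10⁻⁴, so Δρ ≈ 0.2956 kg m⁻³.
N² = (g/ρ₀)·Δρ/Δz = g·(Δρ/ρ₀)/Δz = 9.8 × 2.878 × 10⁻⁴ / 97 = 2.9077 × 10⁻⁵ s⁻².
N = √(2.9077 × 10⁻⁵) = 5.3923 × 10⁻³ rad s⁻¹ → T = 2π/N = 1.1652 × 10³ s ≈ 1.17 × 10³ s.

1.17 × 10³ s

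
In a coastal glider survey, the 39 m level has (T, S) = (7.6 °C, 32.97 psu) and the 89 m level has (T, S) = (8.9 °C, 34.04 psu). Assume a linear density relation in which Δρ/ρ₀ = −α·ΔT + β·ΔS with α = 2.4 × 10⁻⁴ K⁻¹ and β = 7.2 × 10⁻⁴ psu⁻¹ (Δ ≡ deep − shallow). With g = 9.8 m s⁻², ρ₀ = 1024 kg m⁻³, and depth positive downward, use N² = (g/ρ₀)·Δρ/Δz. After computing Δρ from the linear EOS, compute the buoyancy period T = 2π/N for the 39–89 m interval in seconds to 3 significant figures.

ΔT = +1.3 K, ΔS = +1.07 psu (deep − shallow).
Δρ/ρ₀ = −αΔT + βΔS = -3.12 × 10⁻⁴ + 7.704 × 10⁻⁴ = 4.584 × 10⁻⁴, so Δρ ≈ 0.4694 kg m⁻³.
N² = (g/ρ₀)·Δρ/Δz = g·(Δρ/ρ₀)/Δz = 9.8 × 4.584 × 10⁻⁴ / 50 = 8.9846 × 10⁻⁵ s⁻².
N = √(8.9846 × 10⁻⁵) = 9.4787 × 10⁻³ rad s⁻¹ → T = 2π/N = 662.87 s ≈ 663 s.

663 s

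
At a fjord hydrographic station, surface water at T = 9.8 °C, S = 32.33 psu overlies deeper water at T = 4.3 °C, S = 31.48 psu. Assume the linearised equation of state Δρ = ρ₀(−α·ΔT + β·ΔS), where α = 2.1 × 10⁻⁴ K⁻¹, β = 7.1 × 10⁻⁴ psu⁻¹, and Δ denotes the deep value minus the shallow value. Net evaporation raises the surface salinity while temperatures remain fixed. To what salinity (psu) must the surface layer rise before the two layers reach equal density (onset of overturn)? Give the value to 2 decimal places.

33.11 psu

Neutral buoyancy requires −α(T_deep − T_surf) + β(S_deep − S_surf′) = 0.
S_surf′ = S_deep − (α/β)·ΔT = 31.48 − (2.1 × 10⁻⁴/7.1 × 10⁻⁴)·(-5.5) = 33.1068 psu.
Increase required: 33.1068 − 32.33 = 0.7768 psu.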